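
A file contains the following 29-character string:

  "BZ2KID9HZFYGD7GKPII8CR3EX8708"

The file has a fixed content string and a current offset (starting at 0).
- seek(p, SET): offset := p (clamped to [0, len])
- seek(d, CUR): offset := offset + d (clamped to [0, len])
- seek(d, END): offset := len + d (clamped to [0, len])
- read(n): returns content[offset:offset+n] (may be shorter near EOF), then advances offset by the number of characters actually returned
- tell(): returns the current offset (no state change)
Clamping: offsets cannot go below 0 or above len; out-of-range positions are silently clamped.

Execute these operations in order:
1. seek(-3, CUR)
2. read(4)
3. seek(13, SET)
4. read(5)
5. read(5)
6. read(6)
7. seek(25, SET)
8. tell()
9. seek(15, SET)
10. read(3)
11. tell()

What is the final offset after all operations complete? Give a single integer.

After 1 (seek(-3, CUR)): offset=0
After 2 (read(4)): returned 'BZ2K', offset=4
After 3 (seek(13, SET)): offset=13
After 4 (read(5)): returned '7GKPI', offset=18
After 5 (read(5)): returned 'I8CR3', offset=23
After 6 (read(6)): returned 'EX8708', offset=29
After 7 (seek(25, SET)): offset=25
After 8 (tell()): offset=25
After 9 (seek(15, SET)): offset=15
After 10 (read(3)): returned 'KPI', offset=18
After 11 (tell()): offset=18

Answer: 18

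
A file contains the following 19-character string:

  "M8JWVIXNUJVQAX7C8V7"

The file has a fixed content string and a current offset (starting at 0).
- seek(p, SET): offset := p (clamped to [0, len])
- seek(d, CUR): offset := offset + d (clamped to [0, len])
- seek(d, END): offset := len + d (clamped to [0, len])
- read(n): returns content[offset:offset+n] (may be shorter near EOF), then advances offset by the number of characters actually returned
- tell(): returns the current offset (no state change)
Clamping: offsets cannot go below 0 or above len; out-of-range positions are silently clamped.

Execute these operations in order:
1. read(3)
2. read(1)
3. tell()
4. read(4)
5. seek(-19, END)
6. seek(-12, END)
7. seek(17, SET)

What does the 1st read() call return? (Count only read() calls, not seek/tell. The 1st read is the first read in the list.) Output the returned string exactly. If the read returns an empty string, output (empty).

After 1 (read(3)): returned 'M8J', offset=3
After 2 (read(1)): returned 'W', offset=4
After 3 (tell()): offset=4
After 4 (read(4)): returned 'VIXN', offset=8
After 5 (seek(-19, END)): offset=0
After 6 (seek(-12, END)): offset=7
After 7 (seek(17, SET)): offset=17

Answer: M8J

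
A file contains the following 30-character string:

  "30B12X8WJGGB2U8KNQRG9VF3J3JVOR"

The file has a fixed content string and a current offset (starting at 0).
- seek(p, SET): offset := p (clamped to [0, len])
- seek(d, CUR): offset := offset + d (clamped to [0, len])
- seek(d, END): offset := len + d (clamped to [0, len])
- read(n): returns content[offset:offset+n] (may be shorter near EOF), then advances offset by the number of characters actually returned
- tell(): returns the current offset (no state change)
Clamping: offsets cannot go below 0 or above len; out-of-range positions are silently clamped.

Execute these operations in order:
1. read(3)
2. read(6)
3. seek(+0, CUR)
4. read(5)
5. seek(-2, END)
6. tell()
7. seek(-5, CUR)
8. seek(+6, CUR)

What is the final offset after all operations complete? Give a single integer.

After 1 (read(3)): returned '30B', offset=3
After 2 (read(6)): returned '12X8WJ', offset=9
After 3 (seek(+0, CUR)): offset=9
After 4 (read(5)): returned 'GGB2U', offset=14
After 5 (seek(-2, END)): offset=28
After 6 (tell()): offset=28
After 7 (seek(-5, CUR)): offset=23
After 8 (seek(+6, CUR)): offset=29

Answer: 29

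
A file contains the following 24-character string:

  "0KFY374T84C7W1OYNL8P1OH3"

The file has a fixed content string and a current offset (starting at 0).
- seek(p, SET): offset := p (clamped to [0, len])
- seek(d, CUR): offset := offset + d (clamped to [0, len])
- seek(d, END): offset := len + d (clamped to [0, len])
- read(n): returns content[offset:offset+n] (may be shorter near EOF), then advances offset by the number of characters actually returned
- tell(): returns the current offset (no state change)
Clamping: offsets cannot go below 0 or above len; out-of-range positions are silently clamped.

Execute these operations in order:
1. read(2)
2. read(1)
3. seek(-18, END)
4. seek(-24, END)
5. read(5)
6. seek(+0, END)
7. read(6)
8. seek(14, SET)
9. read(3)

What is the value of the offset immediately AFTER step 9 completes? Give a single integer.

After 1 (read(2)): returned '0K', offset=2
After 2 (read(1)): returned 'F', offset=3
After 3 (seek(-18, END)): offset=6
After 4 (seek(-24, END)): offset=0
After 5 (read(5)): returned '0KFY3', offset=5
After 6 (seek(+0, END)): offset=24
After 7 (read(6)): returned '', offset=24
After 8 (seek(14, SET)): offset=14
After 9 (read(3)): returned 'OYN', offset=17

Answer: 17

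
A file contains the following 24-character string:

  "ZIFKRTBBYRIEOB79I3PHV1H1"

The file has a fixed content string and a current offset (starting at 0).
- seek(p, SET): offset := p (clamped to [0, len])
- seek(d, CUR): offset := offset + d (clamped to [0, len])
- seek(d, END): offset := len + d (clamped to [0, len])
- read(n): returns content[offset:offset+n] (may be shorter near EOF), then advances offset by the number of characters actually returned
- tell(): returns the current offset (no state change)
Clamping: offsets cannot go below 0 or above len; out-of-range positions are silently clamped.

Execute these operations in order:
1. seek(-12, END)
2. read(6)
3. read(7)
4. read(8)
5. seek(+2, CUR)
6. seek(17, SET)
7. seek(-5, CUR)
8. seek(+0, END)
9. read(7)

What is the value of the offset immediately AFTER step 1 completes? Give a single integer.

After 1 (seek(-12, END)): offset=12

Answer: 12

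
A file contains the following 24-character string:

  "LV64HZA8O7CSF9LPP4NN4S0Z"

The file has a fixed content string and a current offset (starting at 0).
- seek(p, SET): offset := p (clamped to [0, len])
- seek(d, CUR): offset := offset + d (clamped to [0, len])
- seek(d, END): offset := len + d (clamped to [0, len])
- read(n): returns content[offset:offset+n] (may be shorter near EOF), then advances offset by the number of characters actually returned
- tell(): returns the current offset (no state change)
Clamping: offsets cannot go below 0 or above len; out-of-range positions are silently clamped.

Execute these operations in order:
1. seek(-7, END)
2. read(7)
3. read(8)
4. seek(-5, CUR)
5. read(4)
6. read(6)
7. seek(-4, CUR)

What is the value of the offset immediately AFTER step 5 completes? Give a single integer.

After 1 (seek(-7, END)): offset=17
After 2 (read(7)): returned '4NN4S0Z', offset=24
After 3 (read(8)): returned '', offset=24
After 4 (seek(-5, CUR)): offset=19
After 5 (read(4)): returned 'N4S0', offset=23

Answer: 23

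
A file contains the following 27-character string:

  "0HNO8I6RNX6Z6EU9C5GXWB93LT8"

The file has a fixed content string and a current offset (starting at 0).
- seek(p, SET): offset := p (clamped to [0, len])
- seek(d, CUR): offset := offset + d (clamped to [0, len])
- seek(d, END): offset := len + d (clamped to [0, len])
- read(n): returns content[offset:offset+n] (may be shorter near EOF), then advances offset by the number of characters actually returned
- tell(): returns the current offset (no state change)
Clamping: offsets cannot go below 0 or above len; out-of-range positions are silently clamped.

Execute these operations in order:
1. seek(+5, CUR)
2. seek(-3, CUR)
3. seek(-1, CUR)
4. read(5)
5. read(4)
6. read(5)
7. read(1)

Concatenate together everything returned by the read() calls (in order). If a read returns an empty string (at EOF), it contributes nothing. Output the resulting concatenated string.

After 1 (seek(+5, CUR)): offset=5
After 2 (seek(-3, CUR)): offset=2
After 3 (seek(-1, CUR)): offset=1
After 4 (read(5)): returned 'HNO8I', offset=6
After 5 (read(4)): returned '6RNX', offset=10
After 6 (read(5)): returned '6Z6EU', offset=15
After 7 (read(1)): returned '9', offset=16

Answer: HNO8I6RNX6Z6EU9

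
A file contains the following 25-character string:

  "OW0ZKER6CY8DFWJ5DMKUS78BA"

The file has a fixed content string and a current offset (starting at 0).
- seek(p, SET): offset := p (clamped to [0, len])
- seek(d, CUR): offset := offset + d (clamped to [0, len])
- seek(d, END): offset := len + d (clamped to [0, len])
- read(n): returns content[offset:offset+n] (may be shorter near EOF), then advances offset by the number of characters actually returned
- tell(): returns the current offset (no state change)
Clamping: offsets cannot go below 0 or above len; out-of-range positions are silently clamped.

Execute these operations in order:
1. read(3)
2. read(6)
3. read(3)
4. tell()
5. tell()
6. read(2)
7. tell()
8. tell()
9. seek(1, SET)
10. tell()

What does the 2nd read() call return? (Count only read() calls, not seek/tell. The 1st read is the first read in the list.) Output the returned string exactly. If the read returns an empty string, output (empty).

Answer: ZKER6C

Derivation:
After 1 (read(3)): returned 'OW0', offset=3
After 2 (read(6)): returned 'ZKER6C', offset=9
After 3 (read(3)): returned 'Y8D', offset=12
After 4 (tell()): offset=12
After 5 (tell()): offset=12
After 6 (read(2)): returned 'FW', offset=14
After 7 (tell()): offset=14
After 8 (tell()): offset=14
After 9 (seek(1, SET)): offset=1
After 10 (tell()): offset=1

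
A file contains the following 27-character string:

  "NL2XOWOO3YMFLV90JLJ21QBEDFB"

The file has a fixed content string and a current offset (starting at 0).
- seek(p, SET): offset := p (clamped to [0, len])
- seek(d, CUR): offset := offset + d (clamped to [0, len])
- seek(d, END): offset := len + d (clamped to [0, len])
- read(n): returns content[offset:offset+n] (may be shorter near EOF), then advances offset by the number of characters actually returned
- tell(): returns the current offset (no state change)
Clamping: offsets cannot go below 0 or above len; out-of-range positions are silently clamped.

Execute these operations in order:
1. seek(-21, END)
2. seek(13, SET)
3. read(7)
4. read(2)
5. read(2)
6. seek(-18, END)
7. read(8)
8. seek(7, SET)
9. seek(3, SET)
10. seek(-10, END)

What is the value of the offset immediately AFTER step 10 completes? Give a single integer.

Answer: 17

Derivation:
After 1 (seek(-21, END)): offset=6
After 2 (seek(13, SET)): offset=13
After 3 (read(7)): returned 'V90JLJ2', offset=20
After 4 (read(2)): returned '1Q', offset=22
After 5 (read(2)): returned 'BE', offset=24
After 6 (seek(-18, END)): offset=9
After 7 (read(8)): returned 'YMFLV90J', offset=17
After 8 (seek(7, SET)): offset=7
After 9 (seek(3, SET)): offset=3
After 10 (seek(-10, END)): offset=17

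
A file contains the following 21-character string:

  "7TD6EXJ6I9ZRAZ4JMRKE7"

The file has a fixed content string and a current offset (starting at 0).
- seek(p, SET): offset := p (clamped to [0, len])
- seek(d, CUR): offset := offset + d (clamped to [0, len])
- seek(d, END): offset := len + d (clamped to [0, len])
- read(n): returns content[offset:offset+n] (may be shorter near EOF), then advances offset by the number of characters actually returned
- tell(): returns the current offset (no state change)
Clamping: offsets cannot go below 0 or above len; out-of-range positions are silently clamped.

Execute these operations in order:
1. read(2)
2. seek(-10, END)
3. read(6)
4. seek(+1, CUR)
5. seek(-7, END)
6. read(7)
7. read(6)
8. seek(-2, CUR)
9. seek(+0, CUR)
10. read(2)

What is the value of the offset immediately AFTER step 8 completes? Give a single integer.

Answer: 19

Derivation:
After 1 (read(2)): returned '7T', offset=2
After 2 (seek(-10, END)): offset=11
After 3 (read(6)): returned 'RAZ4JM', offset=17
After 4 (seek(+1, CUR)): offset=18
After 5 (seek(-7, END)): offset=14
After 6 (read(7)): returned '4JMRKE7', offset=21
After 7 (read(6)): returned '', offset=21
After 8 (seek(-2, CUR)): offset=19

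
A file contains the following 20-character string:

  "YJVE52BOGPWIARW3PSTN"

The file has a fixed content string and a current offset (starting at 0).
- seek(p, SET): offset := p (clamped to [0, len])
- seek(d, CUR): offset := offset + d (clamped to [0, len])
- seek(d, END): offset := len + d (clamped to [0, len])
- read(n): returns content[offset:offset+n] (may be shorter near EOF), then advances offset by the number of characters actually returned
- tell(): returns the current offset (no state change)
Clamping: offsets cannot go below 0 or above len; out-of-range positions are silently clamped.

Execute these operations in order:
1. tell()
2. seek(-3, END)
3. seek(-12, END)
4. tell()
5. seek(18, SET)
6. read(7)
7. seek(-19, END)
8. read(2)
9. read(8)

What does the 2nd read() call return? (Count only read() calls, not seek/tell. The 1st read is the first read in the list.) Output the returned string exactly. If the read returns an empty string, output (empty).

Answer: JV

Derivation:
After 1 (tell()): offset=0
After 2 (seek(-3, END)): offset=17
After 3 (seek(-12, END)): offset=8
After 4 (tell()): offset=8
After 5 (seek(18, SET)): offset=18
After 6 (read(7)): returned 'TN', offset=20
After 7 (seek(-19, END)): offset=1
After 8 (read(2)): returned 'JV', offset=3
After 9 (read(8)): returned 'E52BOGPW', offset=11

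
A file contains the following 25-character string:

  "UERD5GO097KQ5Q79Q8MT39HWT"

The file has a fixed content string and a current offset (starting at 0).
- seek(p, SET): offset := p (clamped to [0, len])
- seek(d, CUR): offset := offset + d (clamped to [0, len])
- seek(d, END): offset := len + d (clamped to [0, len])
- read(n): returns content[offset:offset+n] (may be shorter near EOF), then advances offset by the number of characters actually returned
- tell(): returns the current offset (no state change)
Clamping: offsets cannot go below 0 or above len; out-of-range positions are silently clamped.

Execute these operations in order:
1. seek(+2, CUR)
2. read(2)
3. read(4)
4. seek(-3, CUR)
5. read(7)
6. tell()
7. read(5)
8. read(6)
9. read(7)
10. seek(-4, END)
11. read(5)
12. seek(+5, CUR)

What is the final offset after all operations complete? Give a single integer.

Answer: 25

Derivation:
After 1 (seek(+2, CUR)): offset=2
After 2 (read(2)): returned 'RD', offset=4
After 3 (read(4)): returned '5GO0', offset=8
After 4 (seek(-3, CUR)): offset=5
After 5 (read(7)): returned 'GO097KQ', offset=12
After 6 (tell()): offset=12
After 7 (read(5)): returned '5Q79Q', offset=17
After 8 (read(6)): returned '8MT39H', offset=23
After 9 (read(7)): returned 'WT', offset=25
After 10 (seek(-4, END)): offset=21
After 11 (read(5)): returned '9HWT', offset=25
After 12 (seek(+5, CUR)): offset=25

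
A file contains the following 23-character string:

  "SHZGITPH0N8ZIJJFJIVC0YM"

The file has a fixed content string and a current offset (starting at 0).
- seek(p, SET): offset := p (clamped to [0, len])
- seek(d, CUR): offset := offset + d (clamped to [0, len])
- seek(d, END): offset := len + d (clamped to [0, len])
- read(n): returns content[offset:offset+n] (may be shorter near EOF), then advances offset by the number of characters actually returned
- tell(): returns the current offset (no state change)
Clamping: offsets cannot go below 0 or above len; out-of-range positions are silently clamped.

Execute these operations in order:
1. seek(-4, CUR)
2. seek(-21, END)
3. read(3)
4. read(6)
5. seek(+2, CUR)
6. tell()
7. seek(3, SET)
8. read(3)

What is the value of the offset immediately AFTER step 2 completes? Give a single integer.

After 1 (seek(-4, CUR)): offset=0
After 2 (seek(-21, END)): offset=2

Answer: 2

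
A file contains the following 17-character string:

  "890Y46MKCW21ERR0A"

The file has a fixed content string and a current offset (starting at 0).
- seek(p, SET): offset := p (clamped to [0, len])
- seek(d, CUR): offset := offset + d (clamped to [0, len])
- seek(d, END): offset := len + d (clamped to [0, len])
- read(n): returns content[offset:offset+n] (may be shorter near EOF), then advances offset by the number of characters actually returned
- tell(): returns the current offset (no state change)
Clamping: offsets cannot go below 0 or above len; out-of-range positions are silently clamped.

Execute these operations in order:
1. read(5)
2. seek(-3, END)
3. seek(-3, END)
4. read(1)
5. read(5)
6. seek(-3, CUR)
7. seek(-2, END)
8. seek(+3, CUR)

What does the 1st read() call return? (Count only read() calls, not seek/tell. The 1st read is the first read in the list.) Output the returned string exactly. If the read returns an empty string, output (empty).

Answer: 890Y4

Derivation:
After 1 (read(5)): returned '890Y4', offset=5
After 2 (seek(-3, END)): offset=14
After 3 (seek(-3, END)): offset=14
After 4 (read(1)): returned 'R', offset=15
After 5 (read(5)): returned '0A', offset=17
After 6 (seek(-3, CUR)): offset=14
After 7 (seek(-2, END)): offset=15
After 8 (seek(+3, CUR)): offset=17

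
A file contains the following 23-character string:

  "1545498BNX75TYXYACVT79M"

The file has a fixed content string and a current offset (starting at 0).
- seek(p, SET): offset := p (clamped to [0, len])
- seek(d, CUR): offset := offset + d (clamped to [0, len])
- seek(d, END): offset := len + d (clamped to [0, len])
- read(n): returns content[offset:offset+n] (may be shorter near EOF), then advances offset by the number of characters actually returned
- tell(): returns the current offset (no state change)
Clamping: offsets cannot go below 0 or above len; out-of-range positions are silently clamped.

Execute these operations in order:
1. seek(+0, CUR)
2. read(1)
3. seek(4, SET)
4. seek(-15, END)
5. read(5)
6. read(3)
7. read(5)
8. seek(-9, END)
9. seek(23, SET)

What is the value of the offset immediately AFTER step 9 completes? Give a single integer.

Answer: 23

Derivation:
After 1 (seek(+0, CUR)): offset=0
After 2 (read(1)): returned '1', offset=1
After 3 (seek(4, SET)): offset=4
After 4 (seek(-15, END)): offset=8
After 5 (read(5)): returned 'NX75T', offset=13
After 6 (read(3)): returned 'YXY', offset=16
After 7 (read(5)): returned 'ACVT7', offset=21
After 8 (seek(-9, END)): offset=14
After 9 (seek(23, SET)): offset=23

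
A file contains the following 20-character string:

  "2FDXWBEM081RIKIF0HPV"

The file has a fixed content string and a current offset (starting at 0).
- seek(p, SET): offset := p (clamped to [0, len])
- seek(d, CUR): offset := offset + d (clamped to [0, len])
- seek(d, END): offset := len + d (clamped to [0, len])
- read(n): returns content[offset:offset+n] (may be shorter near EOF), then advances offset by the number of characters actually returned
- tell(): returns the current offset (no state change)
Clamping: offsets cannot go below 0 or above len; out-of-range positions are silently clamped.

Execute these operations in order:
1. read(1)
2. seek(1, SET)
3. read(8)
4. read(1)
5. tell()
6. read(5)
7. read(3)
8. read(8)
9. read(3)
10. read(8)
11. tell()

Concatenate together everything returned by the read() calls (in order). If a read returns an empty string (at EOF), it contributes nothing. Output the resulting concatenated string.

Answer: 2FDXWBEM081RIKIF0HPV

Derivation:
After 1 (read(1)): returned '2', offset=1
After 2 (seek(1, SET)): offset=1
After 3 (read(8)): returned 'FDXWBEM0', offset=9
After 4 (read(1)): returned '8', offset=10
After 5 (tell()): offset=10
After 6 (read(5)): returned '1RIKI', offset=15
After 7 (read(3)): returned 'F0H', offset=18
After 8 (read(8)): returned 'PV', offset=20
After 9 (read(3)): returned '', offset=20
After 10 (read(8)): returned '', offset=20
After 11 (tell()): offset=20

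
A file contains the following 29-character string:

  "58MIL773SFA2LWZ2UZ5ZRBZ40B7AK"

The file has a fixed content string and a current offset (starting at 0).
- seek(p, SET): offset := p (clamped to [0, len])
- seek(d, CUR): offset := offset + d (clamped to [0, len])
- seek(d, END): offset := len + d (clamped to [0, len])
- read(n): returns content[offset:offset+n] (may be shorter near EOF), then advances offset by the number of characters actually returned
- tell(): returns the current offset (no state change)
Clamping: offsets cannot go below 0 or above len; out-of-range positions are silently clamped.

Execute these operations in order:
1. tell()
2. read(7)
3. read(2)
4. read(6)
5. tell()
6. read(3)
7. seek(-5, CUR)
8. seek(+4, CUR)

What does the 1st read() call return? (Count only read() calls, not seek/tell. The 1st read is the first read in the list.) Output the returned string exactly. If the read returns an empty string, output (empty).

After 1 (tell()): offset=0
After 2 (read(7)): returned '58MIL77', offset=7
After 3 (read(2)): returned '3S', offset=9
After 4 (read(6)): returned 'FA2LWZ', offset=15
After 5 (tell()): offset=15
After 6 (read(3)): returned '2UZ', offset=18
After 7 (seek(-5, CUR)): offset=13
After 8 (seek(+4, CUR)): offset=17

Answer: 58MIL77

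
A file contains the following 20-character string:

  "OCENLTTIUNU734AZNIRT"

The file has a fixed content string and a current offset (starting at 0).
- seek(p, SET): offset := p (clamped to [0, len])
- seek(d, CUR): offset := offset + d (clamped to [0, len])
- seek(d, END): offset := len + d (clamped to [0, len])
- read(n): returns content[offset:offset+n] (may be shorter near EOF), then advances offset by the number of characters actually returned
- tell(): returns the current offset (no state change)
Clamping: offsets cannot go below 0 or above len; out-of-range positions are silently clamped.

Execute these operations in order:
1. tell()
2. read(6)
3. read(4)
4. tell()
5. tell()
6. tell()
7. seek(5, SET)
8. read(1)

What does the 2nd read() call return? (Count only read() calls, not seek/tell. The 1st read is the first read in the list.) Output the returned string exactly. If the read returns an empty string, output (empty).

Answer: TIUN

Derivation:
After 1 (tell()): offset=0
After 2 (read(6)): returned 'OCENLT', offset=6
After 3 (read(4)): returned 'TIUN', offset=10
After 4 (tell()): offset=10
After 5 (tell()): offset=10
After 6 (tell()): offset=10
After 7 (seek(5, SET)): offset=5
After 8 (read(1)): returned 'T', offset=6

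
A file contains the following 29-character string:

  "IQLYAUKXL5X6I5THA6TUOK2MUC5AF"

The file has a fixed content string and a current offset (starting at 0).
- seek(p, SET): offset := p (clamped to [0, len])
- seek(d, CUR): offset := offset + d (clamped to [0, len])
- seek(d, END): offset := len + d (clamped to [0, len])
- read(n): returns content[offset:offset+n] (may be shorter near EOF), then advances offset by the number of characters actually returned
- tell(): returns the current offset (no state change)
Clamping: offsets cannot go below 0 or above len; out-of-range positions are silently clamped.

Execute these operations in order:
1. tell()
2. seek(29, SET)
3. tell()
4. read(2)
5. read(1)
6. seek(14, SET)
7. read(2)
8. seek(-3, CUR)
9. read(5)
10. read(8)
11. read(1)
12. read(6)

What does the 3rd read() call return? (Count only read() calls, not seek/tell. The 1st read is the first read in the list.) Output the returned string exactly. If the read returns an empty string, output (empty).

After 1 (tell()): offset=0
After 2 (seek(29, SET)): offset=29
After 3 (tell()): offset=29
After 4 (read(2)): returned '', offset=29
After 5 (read(1)): returned '', offset=29
After 6 (seek(14, SET)): offset=14
After 7 (read(2)): returned 'TH', offset=16
After 8 (seek(-3, CUR)): offset=13
After 9 (read(5)): returned '5THA6', offset=18
After 10 (read(8)): returned 'TUOK2MUC', offset=26
After 11 (read(1)): returned '5', offset=27
After 12 (read(6)): returned 'AF', offset=29

Answer: TH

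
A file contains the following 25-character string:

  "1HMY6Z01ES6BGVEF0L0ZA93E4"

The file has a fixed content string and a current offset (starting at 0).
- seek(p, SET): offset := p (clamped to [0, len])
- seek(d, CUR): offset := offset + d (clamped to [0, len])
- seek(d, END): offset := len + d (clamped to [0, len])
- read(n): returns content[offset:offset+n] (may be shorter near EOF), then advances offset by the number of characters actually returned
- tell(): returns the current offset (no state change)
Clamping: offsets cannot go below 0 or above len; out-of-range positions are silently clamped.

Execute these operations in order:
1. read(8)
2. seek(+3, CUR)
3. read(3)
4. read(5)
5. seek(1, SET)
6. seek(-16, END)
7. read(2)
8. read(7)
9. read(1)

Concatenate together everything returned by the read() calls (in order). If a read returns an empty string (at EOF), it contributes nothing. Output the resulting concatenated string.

Answer: 1HMY6Z01BGVEF0L0S6BGVEF0L0

Derivation:
After 1 (read(8)): returned '1HMY6Z01', offset=8
After 2 (seek(+3, CUR)): offset=11
After 3 (read(3)): returned 'BGV', offset=14
After 4 (read(5)): returned 'EF0L0', offset=19
After 5 (seek(1, SET)): offset=1
After 6 (seek(-16, END)): offset=9
After 7 (read(2)): returned 'S6', offset=11
After 8 (read(7)): returned 'BGVEF0L', offset=18
After 9 (read(1)): returned '0', offset=19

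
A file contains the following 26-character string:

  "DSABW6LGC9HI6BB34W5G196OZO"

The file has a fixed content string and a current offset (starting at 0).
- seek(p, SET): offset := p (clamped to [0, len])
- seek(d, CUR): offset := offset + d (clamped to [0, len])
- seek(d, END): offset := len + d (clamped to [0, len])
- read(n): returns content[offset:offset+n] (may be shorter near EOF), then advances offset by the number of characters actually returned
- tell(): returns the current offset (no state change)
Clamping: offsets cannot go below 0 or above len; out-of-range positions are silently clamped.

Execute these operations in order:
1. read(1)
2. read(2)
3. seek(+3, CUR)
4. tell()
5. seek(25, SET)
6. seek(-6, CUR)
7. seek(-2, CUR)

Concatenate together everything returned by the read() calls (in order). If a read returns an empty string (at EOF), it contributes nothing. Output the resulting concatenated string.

Answer: DSA

Derivation:
After 1 (read(1)): returned 'D', offset=1
After 2 (read(2)): returned 'SA', offset=3
After 3 (seek(+3, CUR)): offset=6
After 4 (tell()): offset=6
After 5 (seek(25, SET)): offset=25
After 6 (seek(-6, CUR)): offset=19
After 7 (seek(-2, CUR)): offset=17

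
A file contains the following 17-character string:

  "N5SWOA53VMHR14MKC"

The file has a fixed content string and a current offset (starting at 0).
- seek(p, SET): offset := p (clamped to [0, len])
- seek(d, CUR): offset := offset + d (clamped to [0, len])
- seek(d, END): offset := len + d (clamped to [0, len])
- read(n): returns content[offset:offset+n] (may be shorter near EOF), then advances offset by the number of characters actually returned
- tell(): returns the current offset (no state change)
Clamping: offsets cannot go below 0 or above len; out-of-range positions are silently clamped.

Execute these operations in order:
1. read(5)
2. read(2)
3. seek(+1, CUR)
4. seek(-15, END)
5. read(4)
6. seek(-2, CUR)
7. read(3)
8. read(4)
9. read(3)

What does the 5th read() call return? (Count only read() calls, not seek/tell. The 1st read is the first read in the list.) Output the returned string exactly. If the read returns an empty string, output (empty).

Answer: 3VMH

Derivation:
After 1 (read(5)): returned 'N5SWO', offset=5
After 2 (read(2)): returned 'A5', offset=7
After 3 (seek(+1, CUR)): offset=8
After 4 (seek(-15, END)): offset=2
After 5 (read(4)): returned 'SWOA', offset=6
After 6 (seek(-2, CUR)): offset=4
After 7 (read(3)): returned 'OA5', offset=7
After 8 (read(4)): returned '3VMH', offset=11
After 9 (read(3)): returned 'R14', offset=14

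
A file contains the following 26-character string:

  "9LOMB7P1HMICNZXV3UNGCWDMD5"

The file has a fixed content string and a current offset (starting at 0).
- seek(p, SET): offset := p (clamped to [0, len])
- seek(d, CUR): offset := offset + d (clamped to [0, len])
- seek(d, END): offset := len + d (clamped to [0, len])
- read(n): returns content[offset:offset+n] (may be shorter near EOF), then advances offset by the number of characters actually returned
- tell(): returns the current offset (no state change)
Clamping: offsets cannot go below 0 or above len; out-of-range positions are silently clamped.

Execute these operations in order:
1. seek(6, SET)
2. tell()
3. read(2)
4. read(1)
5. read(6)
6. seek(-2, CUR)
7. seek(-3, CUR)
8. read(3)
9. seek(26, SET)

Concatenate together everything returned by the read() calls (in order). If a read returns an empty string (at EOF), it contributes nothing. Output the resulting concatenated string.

After 1 (seek(6, SET)): offset=6
After 2 (tell()): offset=6
After 3 (read(2)): returned 'P1', offset=8
After 4 (read(1)): returned 'H', offset=9
After 5 (read(6)): returned 'MICNZX', offset=15
After 6 (seek(-2, CUR)): offset=13
After 7 (seek(-3, CUR)): offset=10
After 8 (read(3)): returned 'ICN', offset=13
After 9 (seek(26, SET)): offset=26

Answer: P1HMICNZXICN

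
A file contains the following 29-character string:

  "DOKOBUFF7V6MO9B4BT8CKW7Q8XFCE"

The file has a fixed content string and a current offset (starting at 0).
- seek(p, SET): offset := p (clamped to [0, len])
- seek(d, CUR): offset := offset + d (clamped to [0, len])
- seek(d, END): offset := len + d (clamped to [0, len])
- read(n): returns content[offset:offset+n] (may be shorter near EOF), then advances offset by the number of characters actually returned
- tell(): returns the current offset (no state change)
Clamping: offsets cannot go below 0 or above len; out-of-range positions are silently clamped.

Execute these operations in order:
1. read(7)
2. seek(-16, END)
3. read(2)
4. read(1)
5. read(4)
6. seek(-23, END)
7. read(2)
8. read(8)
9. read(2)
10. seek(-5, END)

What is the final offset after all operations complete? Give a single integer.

After 1 (read(7)): returned 'DOKOBUF', offset=7
After 2 (seek(-16, END)): offset=13
After 3 (read(2)): returned '9B', offset=15
After 4 (read(1)): returned '4', offset=16
After 5 (read(4)): returned 'BT8C', offset=20
After 6 (seek(-23, END)): offset=6
After 7 (read(2)): returned 'FF', offset=8
After 8 (read(8)): returned '7V6MO9B4', offset=16
After 9 (read(2)): returned 'BT', offset=18
After 10 (seek(-5, END)): offset=24

Answer: 24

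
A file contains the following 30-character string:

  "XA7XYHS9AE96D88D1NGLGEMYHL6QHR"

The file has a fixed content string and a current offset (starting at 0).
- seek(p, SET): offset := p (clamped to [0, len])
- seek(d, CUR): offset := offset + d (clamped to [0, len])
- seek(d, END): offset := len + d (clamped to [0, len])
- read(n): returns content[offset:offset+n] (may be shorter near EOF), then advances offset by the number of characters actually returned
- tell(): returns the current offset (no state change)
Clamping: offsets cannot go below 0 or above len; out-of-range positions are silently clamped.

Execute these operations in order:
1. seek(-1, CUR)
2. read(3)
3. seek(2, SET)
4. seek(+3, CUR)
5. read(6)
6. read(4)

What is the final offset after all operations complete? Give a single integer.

Answer: 15

Derivation:
After 1 (seek(-1, CUR)): offset=0
After 2 (read(3)): returned 'XA7', offset=3
After 3 (seek(2, SET)): offset=2
After 4 (seek(+3, CUR)): offset=5
After 5 (read(6)): returned 'HS9AE9', offset=11
After 6 (read(4)): returned '6D88', offset=15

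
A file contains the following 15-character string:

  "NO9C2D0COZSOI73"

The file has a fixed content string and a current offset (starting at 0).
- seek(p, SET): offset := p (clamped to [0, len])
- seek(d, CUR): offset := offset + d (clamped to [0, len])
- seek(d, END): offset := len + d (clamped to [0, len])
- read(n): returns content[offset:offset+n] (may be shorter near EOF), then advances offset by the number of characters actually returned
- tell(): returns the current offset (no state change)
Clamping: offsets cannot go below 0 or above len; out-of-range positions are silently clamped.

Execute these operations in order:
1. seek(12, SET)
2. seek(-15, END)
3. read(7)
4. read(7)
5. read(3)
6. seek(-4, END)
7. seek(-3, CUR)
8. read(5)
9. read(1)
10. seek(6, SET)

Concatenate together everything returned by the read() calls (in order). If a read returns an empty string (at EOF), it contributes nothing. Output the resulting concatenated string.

Answer: NO9C2D0COZSOI73OZSOI7

Derivation:
After 1 (seek(12, SET)): offset=12
After 2 (seek(-15, END)): offset=0
After 3 (read(7)): returned 'NO9C2D0', offset=7
After 4 (read(7)): returned 'COZSOI7', offset=14
After 5 (read(3)): returned '3', offset=15
After 6 (seek(-4, END)): offset=11
After 7 (seek(-3, CUR)): offset=8
After 8 (read(5)): returned 'OZSOI', offset=13
After 9 (read(1)): returned '7', offset=14
After 10 (seek(6, SET)): offset=6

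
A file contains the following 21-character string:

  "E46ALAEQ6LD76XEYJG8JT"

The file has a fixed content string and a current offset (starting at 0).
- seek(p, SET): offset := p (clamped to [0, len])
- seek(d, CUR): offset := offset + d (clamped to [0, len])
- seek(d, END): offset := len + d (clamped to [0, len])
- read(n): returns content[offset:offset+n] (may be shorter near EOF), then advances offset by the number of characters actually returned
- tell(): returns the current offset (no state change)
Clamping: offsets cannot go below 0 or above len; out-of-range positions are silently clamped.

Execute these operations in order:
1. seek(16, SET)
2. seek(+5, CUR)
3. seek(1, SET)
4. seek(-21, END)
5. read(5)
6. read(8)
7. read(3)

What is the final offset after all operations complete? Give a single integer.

After 1 (seek(16, SET)): offset=16
After 2 (seek(+5, CUR)): offset=21
After 3 (seek(1, SET)): offset=1
After 4 (seek(-21, END)): offset=0
After 5 (read(5)): returned 'E46AL', offset=5
After 6 (read(8)): returned 'AEQ6LD76', offset=13
After 7 (read(3)): returned 'XEY', offset=16

Answer: 16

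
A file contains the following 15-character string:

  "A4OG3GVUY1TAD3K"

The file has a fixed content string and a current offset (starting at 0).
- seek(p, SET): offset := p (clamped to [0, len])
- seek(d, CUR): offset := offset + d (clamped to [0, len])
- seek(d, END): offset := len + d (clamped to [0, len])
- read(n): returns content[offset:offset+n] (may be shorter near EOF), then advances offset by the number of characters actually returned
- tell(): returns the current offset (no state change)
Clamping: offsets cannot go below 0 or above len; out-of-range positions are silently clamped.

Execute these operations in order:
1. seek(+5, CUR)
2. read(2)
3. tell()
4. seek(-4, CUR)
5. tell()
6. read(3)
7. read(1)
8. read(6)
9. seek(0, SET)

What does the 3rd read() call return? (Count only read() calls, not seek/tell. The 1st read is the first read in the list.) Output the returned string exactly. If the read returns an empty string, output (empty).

After 1 (seek(+5, CUR)): offset=5
After 2 (read(2)): returned 'GV', offset=7
After 3 (tell()): offset=7
After 4 (seek(-4, CUR)): offset=3
After 5 (tell()): offset=3
After 6 (read(3)): returned 'G3G', offset=6
After 7 (read(1)): returned 'V', offset=7
After 8 (read(6)): returned 'UY1TAD', offset=13
After 9 (seek(0, SET)): offset=0

Answer: V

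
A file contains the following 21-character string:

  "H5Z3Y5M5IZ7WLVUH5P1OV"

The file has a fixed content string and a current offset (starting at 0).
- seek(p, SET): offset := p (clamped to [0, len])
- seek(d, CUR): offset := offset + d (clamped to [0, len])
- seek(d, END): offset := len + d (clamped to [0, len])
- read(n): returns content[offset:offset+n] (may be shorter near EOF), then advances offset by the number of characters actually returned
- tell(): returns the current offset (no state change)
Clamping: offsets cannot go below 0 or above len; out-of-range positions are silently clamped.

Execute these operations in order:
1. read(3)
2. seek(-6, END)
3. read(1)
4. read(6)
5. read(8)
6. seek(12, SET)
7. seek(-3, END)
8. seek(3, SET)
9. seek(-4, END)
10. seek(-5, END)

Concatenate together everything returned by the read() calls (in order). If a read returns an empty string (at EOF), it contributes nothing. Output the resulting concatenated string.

After 1 (read(3)): returned 'H5Z', offset=3
After 2 (seek(-6, END)): offset=15
After 3 (read(1)): returned 'H', offset=16
After 4 (read(6)): returned '5P1OV', offset=21
After 5 (read(8)): returned '', offset=21
After 6 (seek(12, SET)): offset=12
After 7 (seek(-3, END)): offset=18
After 8 (seek(3, SET)): offset=3
After 9 (seek(-4, END)): offset=17
After 10 (seek(-5, END)): offset=16

Answer: H5ZH5P1OV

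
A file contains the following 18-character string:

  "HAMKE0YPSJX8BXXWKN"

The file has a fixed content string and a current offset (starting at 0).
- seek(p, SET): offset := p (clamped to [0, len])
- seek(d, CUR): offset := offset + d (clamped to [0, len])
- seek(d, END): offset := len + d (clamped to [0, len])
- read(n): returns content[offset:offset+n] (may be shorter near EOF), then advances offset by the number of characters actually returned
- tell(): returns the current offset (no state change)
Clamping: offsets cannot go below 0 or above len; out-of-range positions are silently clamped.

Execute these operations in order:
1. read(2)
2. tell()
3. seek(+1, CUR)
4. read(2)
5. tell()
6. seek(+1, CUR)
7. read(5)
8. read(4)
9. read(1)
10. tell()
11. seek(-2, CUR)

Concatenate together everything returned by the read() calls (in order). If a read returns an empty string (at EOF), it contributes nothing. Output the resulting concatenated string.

After 1 (read(2)): returned 'HA', offset=2
After 2 (tell()): offset=2
After 3 (seek(+1, CUR)): offset=3
After 4 (read(2)): returned 'KE', offset=5
After 5 (tell()): offset=5
After 6 (seek(+1, CUR)): offset=6
After 7 (read(5)): returned 'YPSJX', offset=11
After 8 (read(4)): returned '8BXX', offset=15
After 9 (read(1)): returned 'W', offset=16
After 10 (tell()): offset=16
After 11 (seek(-2, CUR)): offset=14

Answer: HAKEYPSJX8BXXW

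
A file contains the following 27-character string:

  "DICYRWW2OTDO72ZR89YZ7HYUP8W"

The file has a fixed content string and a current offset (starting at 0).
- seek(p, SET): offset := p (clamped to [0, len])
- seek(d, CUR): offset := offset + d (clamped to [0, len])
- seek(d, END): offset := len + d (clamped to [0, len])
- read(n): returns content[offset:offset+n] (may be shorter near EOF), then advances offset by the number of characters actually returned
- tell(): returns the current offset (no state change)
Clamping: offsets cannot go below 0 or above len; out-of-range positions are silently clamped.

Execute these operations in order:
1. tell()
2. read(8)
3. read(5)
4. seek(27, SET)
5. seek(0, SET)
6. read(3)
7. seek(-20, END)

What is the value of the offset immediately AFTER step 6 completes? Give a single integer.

After 1 (tell()): offset=0
After 2 (read(8)): returned 'DICYRWW2', offset=8
After 3 (read(5)): returned 'OTDO7', offset=13
After 4 (seek(27, SET)): offset=27
After 5 (seek(0, SET)): offset=0
After 6 (read(3)): returned 'DIC', offset=3

Answer: 3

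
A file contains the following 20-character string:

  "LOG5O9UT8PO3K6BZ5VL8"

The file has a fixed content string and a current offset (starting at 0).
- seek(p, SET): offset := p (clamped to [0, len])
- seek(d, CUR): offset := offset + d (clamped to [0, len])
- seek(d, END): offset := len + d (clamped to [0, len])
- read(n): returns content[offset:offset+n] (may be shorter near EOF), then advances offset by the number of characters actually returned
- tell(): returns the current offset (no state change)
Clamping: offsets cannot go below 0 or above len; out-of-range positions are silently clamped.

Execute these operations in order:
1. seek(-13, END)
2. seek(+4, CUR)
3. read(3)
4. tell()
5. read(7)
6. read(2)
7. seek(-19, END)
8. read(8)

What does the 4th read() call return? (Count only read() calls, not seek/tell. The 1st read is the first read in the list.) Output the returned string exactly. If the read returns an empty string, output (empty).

After 1 (seek(-13, END)): offset=7
After 2 (seek(+4, CUR)): offset=11
After 3 (read(3)): returned '3K6', offset=14
After 4 (tell()): offset=14
After 5 (read(7)): returned 'BZ5VL8', offset=20
After 6 (read(2)): returned '', offset=20
After 7 (seek(-19, END)): offset=1
After 8 (read(8)): returned 'OG5O9UT8', offset=9

Answer: OG5O9UT8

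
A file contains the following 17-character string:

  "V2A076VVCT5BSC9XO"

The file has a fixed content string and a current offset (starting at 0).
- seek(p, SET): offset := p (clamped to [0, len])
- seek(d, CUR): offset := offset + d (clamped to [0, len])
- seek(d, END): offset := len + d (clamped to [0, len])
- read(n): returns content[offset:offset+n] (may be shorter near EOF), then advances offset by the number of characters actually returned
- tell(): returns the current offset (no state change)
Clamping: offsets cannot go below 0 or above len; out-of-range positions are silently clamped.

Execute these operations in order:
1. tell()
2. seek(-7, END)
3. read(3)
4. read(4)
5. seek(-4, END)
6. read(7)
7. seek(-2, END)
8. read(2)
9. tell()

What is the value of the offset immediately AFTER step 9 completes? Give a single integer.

After 1 (tell()): offset=0
After 2 (seek(-7, END)): offset=10
After 3 (read(3)): returned '5BS', offset=13
After 4 (read(4)): returned 'C9XO', offset=17
After 5 (seek(-4, END)): offset=13
After 6 (read(7)): returned 'C9XO', offset=17
After 7 (seek(-2, END)): offset=15
After 8 (read(2)): returned 'XO', offset=17
After 9 (tell()): offset=17

Answer: 17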